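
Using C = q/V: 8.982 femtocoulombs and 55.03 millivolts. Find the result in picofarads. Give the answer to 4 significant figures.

0.1632 picofarads

(8.982 × 10⁻¹⁵) / (55.03 × 10⁻³) = 0.16322 × 10⁻¹² F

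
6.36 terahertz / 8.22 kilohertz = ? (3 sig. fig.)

(6.36 × 10¹²) / (8.22 × 10³) = 0.7737 × 10⁹

774000000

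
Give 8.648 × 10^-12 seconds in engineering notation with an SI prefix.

8.648 picoseconds

= 8.648 × 10^-12 seconds; 10^-12 is pico.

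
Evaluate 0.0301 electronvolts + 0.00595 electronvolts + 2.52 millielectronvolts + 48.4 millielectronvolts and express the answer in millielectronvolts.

In millielectronvolts:
  0.0301 electronvolts = 0.0301 × 10³ millielectronvolts = 30.1
  0.00595 electronvolts = 0.00595 × 10³ millielectronvolts = 5.95
  2.52 millielectronvolts → 2.52
  48.4 millielectronvolts → 48.4
Sum: 30.1 + 5.95 + 2.52 + 48.4 = 86.97

86.97 millielectronvolts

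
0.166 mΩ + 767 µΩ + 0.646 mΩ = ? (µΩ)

1579 µΩ

In µΩ:
  0.166 mΩ = 0.166e3 µΩ = 166
  767 µΩ → 767
  0.646 mΩ = 0.646e3 µΩ = 646
Sum: 166 + 767 + 646 = 1579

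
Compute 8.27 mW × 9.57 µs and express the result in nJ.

79.1439 nJ

8.27e-3 × 9.57e-6 = 79.1439e-9 J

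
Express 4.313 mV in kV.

0.000004313 kV

milli = 1e-3, kilo = 1e3; factor is 1e-6.
4.313 × 1e-6 = 0.000004313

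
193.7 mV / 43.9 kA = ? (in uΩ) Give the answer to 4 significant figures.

4.412 uΩ

(193.7 × 10^-3) / (43.9 × 10^3) = 4.4123 × 10^-6 Ω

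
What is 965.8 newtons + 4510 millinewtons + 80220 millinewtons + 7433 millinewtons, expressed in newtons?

In newtons:
  965.8 newtons → 965.8
  4510 millinewtons = 4510 × 10⁻³ newtons = 4.51
  80220 millinewtons = 80220 × 10⁻³ newtons = 80.22
  7433 millinewtons = 7433 × 10⁻³ newtons = 7.433
Sum: 965.8 + 4.51 + 80.22 + 7.433 = 1057.963

1057.963 newtons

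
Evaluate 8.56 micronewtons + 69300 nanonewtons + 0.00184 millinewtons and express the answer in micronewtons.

In micronewtons:
  8.56 micronewtons → 8.56
  69300 nanonewtons = 69300 × 10⁻³ micronewtons = 69.3
  0.00184 millinewtons = 0.00184 × 10³ micronewtons = 1.84
Sum: 8.56 + 69.3 + 1.84 = 79.7

79.7 micronewtons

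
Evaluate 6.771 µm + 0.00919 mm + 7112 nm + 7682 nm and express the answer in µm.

In µm:
  6.771 µm → 6.771
  0.00919 mm = 0.00919 × 10³ µm = 9.19
  7112 nm = 7112 × 10⁻³ µm = 7.112
  7682 nm = 7682 × 10⁻³ µm = 7.682
Sum: 6.771 + 9.19 + 7.112 + 7.682 = 30.755

30.755 µm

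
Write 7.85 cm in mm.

78.5 mm

centi = 10^-2, milli = 10^-3; factor is 10^1.
7.85 × 10^1 = 78.5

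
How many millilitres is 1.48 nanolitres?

nano = 1e-9, milli = 1e-3; factor is 1e-6.
1.48 × 1e-6 = 0.00000148

0.00000148 millilitres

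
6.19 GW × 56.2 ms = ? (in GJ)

6.19e9 × 56.2e-3 = 347.878e6 J

0.347878 GJ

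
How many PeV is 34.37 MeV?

0.00000003437 PeV

mega = 10^6, peta = 10^15; factor is 10^-9.
34.37 × 10^-9 = 0.00000003437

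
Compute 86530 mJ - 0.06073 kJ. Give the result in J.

25.8 J

In J:
  86530 mJ = 86530 × 10⁻³ J = 86.53
  0.06073 kJ = 0.06073 × 10³ J = 60.73
Difference: 86.53 - 60.73 = 25.8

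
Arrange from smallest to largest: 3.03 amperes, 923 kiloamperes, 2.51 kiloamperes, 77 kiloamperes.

3.03 amperes < 2.51 kiloamperes < 77 kiloamperes < 923 kiloamperes

3.03 amperes = 3.03 amperes
923 kiloamperes = 923000 amperes
2.51 kiloamperes = 2510 amperes
77 kiloamperes = 77000 amperes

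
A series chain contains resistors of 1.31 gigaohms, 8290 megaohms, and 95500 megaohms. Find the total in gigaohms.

105.1 gigaohms

In gigaohms:
  1.31 gigaohms → 1.31
  8290 megaohms = 8290e-3 gigaohms = 8.29
  95500 megaohms = 95500e-3 gigaohms = 95.5
Sum: 1.31 + 8.29 + 95.5 = 105.1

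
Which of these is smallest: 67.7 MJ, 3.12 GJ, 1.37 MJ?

1.37 MJ

67.7 MJ = 67700000 J
3.12 GJ = 3120000000 J
1.37 MJ = 1370000 J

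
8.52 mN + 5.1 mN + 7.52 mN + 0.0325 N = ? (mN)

In mN:
  8.52 mN → 8.52
  5.1 mN → 5.1
  7.52 mN → 7.52
  0.0325 N = 0.0325 × 10^3 mN = 32.5
Sum: 8.52 + 5.1 + 7.52 + 32.5 = 53.64

53.64 mN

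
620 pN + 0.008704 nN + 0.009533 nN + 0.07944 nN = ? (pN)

717.677 pN

In pN:
  620 pN → 620
  0.008704 nN = 0.008704e3 pN = 8.704
  0.009533 nN = 0.009533e3 pN = 9.533
  0.07944 nN = 0.07944e3 pN = 79.44
Sum: 620 + 8.704 + 9.533 + 79.44 = 717.677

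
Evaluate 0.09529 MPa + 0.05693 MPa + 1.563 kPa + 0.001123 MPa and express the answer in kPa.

154.906 kPa

In kPa:
  0.09529 MPa = 0.09529e3 kPa = 95.29
  0.05693 MPa = 0.05693e3 kPa = 56.93
  1.563 kPa → 1.563
  0.001123 MPa = 0.001123e3 kPa = 1.123
Sum: 95.29 + 56.93 + 1.563 + 1.123 = 154.906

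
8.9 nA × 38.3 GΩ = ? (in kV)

8.9 × 10⁻⁹ × 38.3 × 10⁹ = 340.87 V

0.34087 kV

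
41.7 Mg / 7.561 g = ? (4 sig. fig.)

5515000

(41.7 × 10⁶) / (7.561) = 5.5151 × 10⁶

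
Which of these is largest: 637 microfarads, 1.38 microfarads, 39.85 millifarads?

39.85 millifarads

637 microfarads = 0.000637 farads
1.38 microfarads = 0.00000138 farads
39.85 millifarads = 0.03985 farads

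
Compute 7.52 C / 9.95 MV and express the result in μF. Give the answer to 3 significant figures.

(7.52) / (9.95 × 10^6) = 0.75578 × 10^-6 F

0.756 μF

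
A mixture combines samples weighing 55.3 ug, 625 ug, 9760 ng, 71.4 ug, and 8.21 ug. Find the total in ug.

In ug:
  55.3 ug → 55.3
  625 ug → 625
  9760 ng = 9760 × 10⁻³ ug = 9.76
  71.4 ug → 71.4
  8.21 ug → 8.21
Sum: 55.3 + 625 + 9.76 + 71.4 + 8.21 = 769.67

769.67 ug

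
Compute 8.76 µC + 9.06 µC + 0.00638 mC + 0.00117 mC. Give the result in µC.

25.37 µC

In µC:
  8.76 µC → 8.76
  9.06 µC → 9.06
  0.00638 mC = 0.00638e3 µC = 6.38
  0.00117 mC = 0.00117e3 µC = 1.17
Sum: 8.76 + 9.06 + 6.38 + 1.17 = 25.37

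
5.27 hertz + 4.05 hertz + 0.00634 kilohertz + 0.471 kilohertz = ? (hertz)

486.66 hertz

In hertz:
  5.27 hertz → 5.27
  4.05 hertz → 4.05
  0.00634 kilohertz = 0.00634 × 10^3 hertz = 6.34
  0.471 kilohertz = 0.471 × 10^3 hertz = 471
Sum: 5.27 + 4.05 + 6.34 + 471 = 486.66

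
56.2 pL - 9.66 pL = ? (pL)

46.54 pL

In pL:
  56.2 pL → 56.2
  9.66 pL → 9.66
Difference: 56.2 - 9.66 = 46.54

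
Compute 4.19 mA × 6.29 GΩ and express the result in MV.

4.19 × 10⁻³ × 6.29 × 10⁹ = 26.3551 × 10⁶ V

26.3551 MV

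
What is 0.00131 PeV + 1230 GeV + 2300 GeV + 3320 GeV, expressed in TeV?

In TeV:
  0.00131 PeV = 0.00131e3 TeV = 1.31
  1230 GeV = 1230e-3 TeV = 1.23
  2300 GeV = 2300e-3 TeV = 2.3
  3320 GeV = 3320e-3 TeV = 3.32
Sum: 1.31 + 1.23 + 2.3 + 3.32 = 8.16

8.16 TeV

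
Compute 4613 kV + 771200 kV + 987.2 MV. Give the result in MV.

1763.013 MV

In MV:
  4613 kV = 4613 × 10⁻³ MV = 4.613
  771200 kV = 771200 × 10⁻³ MV = 771.2
  987.2 MV → 987.2
Sum: 4.613 + 771.2 + 987.2 = 1763.013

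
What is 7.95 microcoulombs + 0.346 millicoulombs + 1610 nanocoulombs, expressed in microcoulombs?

In microcoulombs:
  7.95 microcoulombs → 7.95
  0.346 millicoulombs = 0.346 × 10³ microcoulombs = 346
  1610 nanocoulombs = 1610 × 10⁻³ microcoulombs = 1.61
Sum: 7.95 + 346 + 1.61 = 355.56

355.56 microcoulombs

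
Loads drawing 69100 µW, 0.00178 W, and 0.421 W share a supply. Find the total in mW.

491.88 mW

In mW:
  69100 µW = 69100e-3 mW = 69.1
  0.00178 W = 0.00178e3 mW = 1.78
  0.421 W = 0.421e3 mW = 421
Sum: 69.1 + 1.78 + 421 = 491.88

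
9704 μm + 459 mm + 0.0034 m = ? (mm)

In mm:
  9704 μm = 9704 × 10⁻³ mm = 9.704
  459 mm → 459
  0.0034 m = 0.0034 × 10³ mm = 3.4
Sum: 9.704 + 459 + 3.4 = 472.104

472.104 mm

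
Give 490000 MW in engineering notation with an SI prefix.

= 490 × 10⁹ W; 10⁹ is giga.

490 GW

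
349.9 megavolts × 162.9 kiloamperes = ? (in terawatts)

56.99871 terawatts

349.9e6 × 162.9e3 = 56998.71e9 W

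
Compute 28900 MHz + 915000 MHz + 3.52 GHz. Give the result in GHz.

In GHz:
  28900 MHz = 28900e-3 GHz = 28.9
  915000 MHz = 915000e-3 GHz = 915
  3.52 GHz → 3.52
Sum: 28.9 + 915 + 3.52 = 947.42

947.42 GHz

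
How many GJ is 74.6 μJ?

0.0000000000000746 GJ

micro = 1e-6, giga = 1e9; factor is 1e-15.
74.6 × 1e-15 = 0.0000000000000746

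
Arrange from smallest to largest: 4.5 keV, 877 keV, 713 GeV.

4.5 keV = 4500 eV
877 keV = 877000 eV
713 GeV = 713000000000 eV

4.5 keV < 877 keV < 713 GeV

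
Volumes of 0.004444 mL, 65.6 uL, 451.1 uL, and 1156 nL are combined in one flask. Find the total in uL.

In uL:
  0.004444 mL = 0.004444 × 10^3 uL = 4.444
  65.6 uL → 65.6
  451.1 uL → 451.1
  1156 nL = 1156 × 10^-3 uL = 1.156
Sum: 4.444 + 65.6 + 451.1 + 1.156 = 522.3

522.3 uL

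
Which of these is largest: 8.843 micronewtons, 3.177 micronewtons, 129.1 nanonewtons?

8.843 micronewtons

8.843 micronewtons = 0.000008843 newtons
3.177 micronewtons = 0.000003177 newtons
129.1 nanonewtons = 0.0000001291 newtons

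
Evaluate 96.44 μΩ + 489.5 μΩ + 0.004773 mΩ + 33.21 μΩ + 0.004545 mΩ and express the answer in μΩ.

In μΩ:
  96.44 μΩ → 96.44
  489.5 μΩ → 489.5
  0.004773 mΩ = 0.004773 × 10³ μΩ = 4.773
  33.21 μΩ → 33.21
  0.004545 mΩ = 0.004545 × 10³ μΩ = 4.545
Sum: 96.44 + 489.5 + 4.773 + 33.21 + 4.545 = 628.468

628.468 μΩ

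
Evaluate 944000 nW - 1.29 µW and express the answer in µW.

In µW:
  944000 nW = 944000 × 10⁻³ µW = 944
  1.29 µW → 1.29
Difference: 944 - 1.29 = 942.71

942.71 µW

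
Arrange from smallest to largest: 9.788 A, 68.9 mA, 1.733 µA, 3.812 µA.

9.788 A = 9.788 A
68.9 mA = 0.0689 A
1.733 µA = 0.000001733 A
3.812 µA = 0.000003812 A

1.733 µA < 3.812 µA < 68.9 mA < 9.788 A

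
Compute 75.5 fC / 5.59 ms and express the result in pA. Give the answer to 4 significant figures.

13.51 pA

(75.5e-15) / (5.59e-3) = 13.5063e-12 A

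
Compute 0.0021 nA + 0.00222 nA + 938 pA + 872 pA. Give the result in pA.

1814.32 pA

In pA:
  0.0021 nA = 0.0021 × 10^3 pA = 2.1
  0.00222 nA = 0.00222 × 10^3 pA = 2.22
  938 pA → 938
  872 pA → 872
Sum: 2.1 + 2.22 + 938 + 872 = 1814.32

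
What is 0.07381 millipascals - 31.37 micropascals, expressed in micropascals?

42.44 micropascals

In micropascals:
  0.07381 millipascals = 0.07381 × 10^3 micropascals = 73.81
  31.37 micropascals → 31.37
Difference: 73.81 - 31.37 = 42.44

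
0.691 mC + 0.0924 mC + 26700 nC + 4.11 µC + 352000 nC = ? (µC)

1166.21 µC

In µC:
  0.691 mC = 0.691e3 µC = 691
  0.0924 mC = 0.0924e3 µC = 92.4
  26700 nC = 26700e-3 µC = 26.7
  4.11 µC → 4.11
  352000 nC = 352000e-3 µC = 352
Sum: 691 + 92.4 + 26.7 + 4.11 + 352 = 1166.21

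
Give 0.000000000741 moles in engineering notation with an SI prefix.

= 741e-12 moles; 1e-12 is pico.

741 picomoles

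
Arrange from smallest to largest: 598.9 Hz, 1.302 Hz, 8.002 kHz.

1.302 Hz < 598.9 Hz < 8.002 kHz

598.9 Hz = 598.9 Hz
1.302 Hz = 1.302 Hz
8.002 kHz = 8002 Hz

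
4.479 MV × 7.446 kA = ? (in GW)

33.350634 GW

4.479 × 10^6 × 7.446 × 10^3 = 33.350634 × 10^9 W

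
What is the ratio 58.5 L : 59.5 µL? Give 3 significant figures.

(58.5) / (59.5 × 10⁻⁶) = 0.9832 × 10⁶

983000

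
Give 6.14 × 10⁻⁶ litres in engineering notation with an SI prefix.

6.14 microlitres

= 6.14 × 10⁻⁶ litres; 10⁻⁶ is micro.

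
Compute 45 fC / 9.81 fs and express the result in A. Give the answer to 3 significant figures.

4.59 A

(45e-15) / (9.81e-15) = 4.5872 A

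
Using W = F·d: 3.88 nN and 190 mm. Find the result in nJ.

3.88e-9 × 190e-3 = 737.2e-12 J

0.7372 nJ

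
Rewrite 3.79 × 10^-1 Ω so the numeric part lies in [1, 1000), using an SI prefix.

= 379 × 10^-3 Ω; 10^-3 is milli.

379 mΩ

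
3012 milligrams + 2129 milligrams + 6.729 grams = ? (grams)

In grams:
  3012 milligrams = 3012 × 10^-3 grams = 3.012
  2129 milligrams = 2129 × 10^-3 grams = 2.129
  6.729 grams → 6.729
Sum: 3.012 + 2.129 + 6.729 = 11.87

11.87 grams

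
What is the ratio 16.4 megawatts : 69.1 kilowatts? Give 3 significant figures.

(16.4e6) / (69.1e3) = 0.2373e3

237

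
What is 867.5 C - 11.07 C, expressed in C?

856.43 C

In C:
  867.5 C → 867.5
  11.07 C → 11.07
Difference: 867.5 - 11.07 = 856.43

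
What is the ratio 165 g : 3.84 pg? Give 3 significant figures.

(165) / (3.84 × 10⁻¹²) = 42.97 × 10¹²

43000000000000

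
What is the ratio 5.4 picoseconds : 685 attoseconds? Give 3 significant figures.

(5.4 × 10^-12) / (685 × 10^-18) = 0.007883 × 10^6

7880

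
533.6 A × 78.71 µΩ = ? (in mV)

533.6 × 78.71e-6 = 41999.656e-6 V

41.999656 mV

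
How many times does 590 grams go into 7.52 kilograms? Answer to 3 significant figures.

(7.52e3) / (590) = 0.01275e3

12.7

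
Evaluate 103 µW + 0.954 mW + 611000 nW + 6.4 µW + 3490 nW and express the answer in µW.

1677.89 µW

In µW:
  103 µW → 103
  0.954 mW = 0.954 × 10³ µW = 954
  611000 nW = 611000 × 10⁻³ µW = 611
  6.4 µW → 6.4
  3490 nW = 3490 × 10⁻³ µW = 3.49
Sum: 103 + 954 + 611 + 6.4 + 3.49 = 1677.89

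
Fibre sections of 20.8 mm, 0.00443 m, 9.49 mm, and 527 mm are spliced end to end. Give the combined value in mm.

561.72 mm

In mm:
  20.8 mm → 20.8
  0.00443 m = 0.00443 × 10³ mm = 4.43
  9.49 mm → 9.49
  527 mm → 527
Sum: 20.8 + 4.43 + 9.49 + 527 = 561.72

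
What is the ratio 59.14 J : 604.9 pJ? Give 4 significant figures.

97770000000

(59.14) / (604.9e-12) = 0.097768e12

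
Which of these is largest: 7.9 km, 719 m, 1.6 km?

7.9 km

7.9 km = 7900 m
719 m = 719 m
1.6 km = 1600 m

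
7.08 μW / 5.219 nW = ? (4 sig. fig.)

(7.08 × 10^-6) / (5.219 × 10^-9) = 1.3566 × 10^3

1357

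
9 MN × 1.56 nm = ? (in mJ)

9 × 10⁶ × 1.56 × 10⁻⁹ = 14.04 × 10⁻³ J

14.04 mJ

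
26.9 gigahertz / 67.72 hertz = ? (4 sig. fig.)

397200000

(26.9 × 10^9) / (67.72) = 0.39722 × 10^9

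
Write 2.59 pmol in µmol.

0.00000259 µmol

pico = 1e-12, micro = 1e-6; factor is 1e-6.
2.59 × 1e-6 = 0.00000259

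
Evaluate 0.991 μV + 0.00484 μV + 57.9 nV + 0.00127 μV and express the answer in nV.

In nV:
  0.991 μV = 0.991e3 nV = 991
  0.00484 μV = 0.00484e3 nV = 4.84
  57.9 nV → 57.9
  0.00127 μV = 0.00127e3 nV = 1.27
Sum: 991 + 4.84 + 57.9 + 1.27 = 1055.01

1055.01 nV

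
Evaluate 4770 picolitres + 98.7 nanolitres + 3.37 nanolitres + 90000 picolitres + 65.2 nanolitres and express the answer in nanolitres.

262.04 nanolitres

In nanolitres:
  4770 picolitres = 4770 × 10^-3 nanolitres = 4.77
  98.7 nanolitres → 98.7
  3.37 nanolitres → 3.37
  90000 picolitres = 90000 × 10^-3 nanolitres = 90
  65.2 nanolitres → 65.2
Sum: 4.77 + 98.7 + 3.37 + 90 + 65.2 = 262.04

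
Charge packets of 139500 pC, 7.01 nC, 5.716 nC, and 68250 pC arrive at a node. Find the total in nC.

In nC:
  139500 pC = 139500 × 10^-3 nC = 139.5
  7.01 nC → 7.01
  5.716 nC → 5.716
  68250 pC = 68250 × 10^-3 nC = 68.25
Sum: 139.5 + 7.01 + 5.716 + 68.25 = 220.476

220.476 nC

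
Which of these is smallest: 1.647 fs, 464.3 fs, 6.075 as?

6.075 as

1.647 fs = 0.000000000000001647 s
464.3 fs = 0.0000000000004643 s
6.075 as = 0.000000000000000006075 s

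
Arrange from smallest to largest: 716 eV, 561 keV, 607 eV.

716 eV = 716 eV
561 keV = 561000 eV
607 eV = 607 eV

607 eV < 716 eV < 561 keV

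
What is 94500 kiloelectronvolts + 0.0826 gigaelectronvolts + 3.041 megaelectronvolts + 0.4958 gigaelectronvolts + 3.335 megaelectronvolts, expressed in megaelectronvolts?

679.276 megaelectronvolts

In megaelectronvolts:
  94500 kiloelectronvolts = 94500e-3 megaelectronvolts = 94.5
  0.0826 gigaelectronvolts = 0.0826e3 megaelectronvolts = 82.6
  3.041 megaelectronvolts → 3.041
  0.4958 gigaelectronvolts = 0.4958e3 megaelectronvolts = 495.8
  3.335 megaelectronvolts → 3.335
Sum: 94.5 + 82.6 + 3.041 + 495.8 + 3.335 = 679.276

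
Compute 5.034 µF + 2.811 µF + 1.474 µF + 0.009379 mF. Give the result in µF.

In µF:
  5.034 µF → 5.034
  2.811 µF → 2.811
  1.474 µF → 1.474
  0.009379 mF = 0.009379e3 µF = 9.379
Sum: 5.034 + 2.811 + 1.474 + 9.379 = 18.698

18.698 µF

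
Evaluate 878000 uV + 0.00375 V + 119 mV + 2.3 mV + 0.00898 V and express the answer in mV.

1012.03 mV

In mV:
  878000 uV = 878000 × 10^-3 mV = 878
  0.00375 V = 0.00375 × 10^3 mV = 3.75
  119 mV → 119
  2.3 mV → 2.3
  0.00898 V = 0.00898 × 10^3 mV = 8.98
Sum: 878 + 3.75 + 119 + 2.3 + 8.98 = 1012.03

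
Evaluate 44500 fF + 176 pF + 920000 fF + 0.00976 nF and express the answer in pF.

In pF:
  44500 fF = 44500 × 10⁻³ pF = 44.5
  176 pF → 176
  920000 fF = 920000 × 10⁻³ pF = 920
  0.00976 nF = 0.00976 × 10³ pF = 9.76
Sum: 44.5 + 176 + 920 + 9.76 = 1150.26

1150.26 pF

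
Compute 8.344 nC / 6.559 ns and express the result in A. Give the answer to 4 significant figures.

1.272 A

(8.344 × 10⁻⁹) / (6.559 × 10⁻⁹) = 1.27215 A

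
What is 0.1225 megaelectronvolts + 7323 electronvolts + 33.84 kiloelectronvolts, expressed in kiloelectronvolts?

163.663 kiloelectronvolts

In kiloelectronvolts:
  0.1225 megaelectronvolts = 0.1225 × 10³ kiloelectronvolts = 122.5
  7323 electronvolts = 7323 × 10⁻³ kiloelectronvolts = 7.323
  33.84 kiloelectronvolts → 33.84
Sum: 122.5 + 7.323 + 33.84 = 163.663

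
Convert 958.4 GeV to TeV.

giga = 10⁹, tera = 10¹²; factor is 10⁻³.
958.4 × 10⁻³ = 0.9584

0.9584 TeV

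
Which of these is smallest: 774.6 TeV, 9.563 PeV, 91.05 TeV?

774.6 TeV = 774600000000000 eV
9.563 PeV = 9563000000000000 eV
91.05 TeV = 91050000000000 eV

91.05 TeV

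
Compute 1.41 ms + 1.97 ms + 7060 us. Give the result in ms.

10.44 ms

In ms:
  1.41 ms → 1.41
  1.97 ms → 1.97
  7060 us = 7060 × 10^-3 ms = 7.06
Sum: 1.41 + 1.97 + 7.06 = 10.44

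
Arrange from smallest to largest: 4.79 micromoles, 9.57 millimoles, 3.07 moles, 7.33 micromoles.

4.79 micromoles < 7.33 micromoles < 9.57 millimoles < 3.07 moles

4.79 micromoles = 0.00000479 moles
9.57 millimoles = 0.00957 moles
3.07 moles = 3.07 moles
7.33 micromoles = 0.00000733 moles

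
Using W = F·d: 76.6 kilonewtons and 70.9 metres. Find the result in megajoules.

76.6e3 × 70.9 = 5430.94e3 J

5.43094 megajoules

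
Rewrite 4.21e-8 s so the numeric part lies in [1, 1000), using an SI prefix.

= 42.1e-9 s; 1e-9 is nano.

42.1 ns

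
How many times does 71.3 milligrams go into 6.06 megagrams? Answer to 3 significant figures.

(6.06e6) / (71.3e-3) = 0.08499e9

85000000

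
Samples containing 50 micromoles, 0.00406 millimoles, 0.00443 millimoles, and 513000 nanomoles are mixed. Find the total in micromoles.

In micromoles:
  50 micromoles → 50
  0.00406 millimoles = 0.00406 × 10^3 micromoles = 4.06
  0.00443 millimoles = 0.00443 × 10^3 micromoles = 4.43
  513000 nanomoles = 513000 × 10^-3 micromoles = 513
Sum: 50 + 4.06 + 4.43 + 513 = 571.49

571.49 micromoles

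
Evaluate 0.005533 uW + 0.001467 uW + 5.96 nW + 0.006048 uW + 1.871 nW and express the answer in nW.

20.879 nW

In nW:
  0.005533 uW = 0.005533 × 10^3 nW = 5.533
  0.001467 uW = 0.001467 × 10^3 nW = 1.467
  5.96 nW → 5.96
  0.006048 uW = 0.006048 × 10^3 nW = 6.048
  1.871 nW → 1.871
Sum: 5.533 + 1.467 + 5.96 + 6.048 + 1.871 = 20.879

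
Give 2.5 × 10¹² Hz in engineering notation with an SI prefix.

2.5 THz

= 2.5 × 10¹² Hz; 10¹² is tera.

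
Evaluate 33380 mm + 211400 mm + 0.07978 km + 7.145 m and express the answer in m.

331.705 m

In m:
  33380 mm = 33380 × 10^-3 m = 33.38
  211400 mm = 211400 × 10^-3 m = 211.4
  0.07978 km = 0.07978 × 10^3 m = 79.78
  7.145 m → 7.145
Sum: 33.38 + 211.4 + 79.78 + 7.145 = 331.705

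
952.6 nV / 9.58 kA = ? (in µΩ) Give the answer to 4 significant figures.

(952.6 × 10⁻⁹) / (9.58 × 10³) = 99.4363 × 10⁻¹² Ω

0.00009944 µΩ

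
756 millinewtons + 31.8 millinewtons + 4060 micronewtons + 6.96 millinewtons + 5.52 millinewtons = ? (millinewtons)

804.34 millinewtons

In millinewtons:
  756 millinewtons → 756
  31.8 millinewtons → 31.8
  4060 micronewtons = 4060 × 10^-3 millinewtons = 4.06
  6.96 millinewtons → 6.96
  5.52 millinewtons → 5.52
Sum: 756 + 31.8 + 4.06 + 6.96 + 5.52 = 804.34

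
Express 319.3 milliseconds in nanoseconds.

319300000 nanoseconds

milli = 10⁻³, nano = 10⁻⁹; factor is 10⁶.
319.3 × 10⁶ = 319300000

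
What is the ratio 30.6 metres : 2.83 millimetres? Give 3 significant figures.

10800

(30.6) / (2.83 × 10^-3) = 10.81 × 10^3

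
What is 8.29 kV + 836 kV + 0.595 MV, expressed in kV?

In kV:
  8.29 kV → 8.29
  836 kV → 836
  0.595 MV = 0.595 × 10^3 kV = 595
Sum: 8.29 + 836 + 595 = 1439.29

1439.29 kV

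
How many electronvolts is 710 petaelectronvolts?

710000000000000000 electronvolts

peta = 1e15, (no prefix) = 1e0; factor is 1e15.
710 × 1e15 = 710000000000000000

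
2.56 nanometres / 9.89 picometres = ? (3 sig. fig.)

(2.56 × 10^-9) / (9.89 × 10^-12) = 0.2588 × 10^3

259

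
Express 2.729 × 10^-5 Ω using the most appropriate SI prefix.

= 27.29 × 10^-6 Ω; 10^-6 is micro.

27.29 μΩ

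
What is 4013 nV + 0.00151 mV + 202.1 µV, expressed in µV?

207.623 µV

In µV:
  4013 nV = 4013 × 10^-3 µV = 4.013
  0.00151 mV = 0.00151 × 10^3 µV = 1.51
  202.1 µV → 202.1
Sum: 4.013 + 1.51 + 202.1 = 207.623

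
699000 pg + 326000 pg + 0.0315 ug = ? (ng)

In ng:
  699000 pg = 699000 × 10⁻³ ng = 699
  326000 pg = 326000 × 10⁻³ ng = 326
  0.0315 ug = 0.0315 × 10³ ng = 31.5
Sum: 699 + 326 + 31.5 = 1056.5

1056.5 ng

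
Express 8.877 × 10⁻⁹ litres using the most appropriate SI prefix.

= 8.877 × 10⁻⁹ litres; 10⁻⁹ is nano.

8.877 nanolitres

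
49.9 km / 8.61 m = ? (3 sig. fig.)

5800

(49.9 × 10^3) / (8.61) = 5.796 × 10^3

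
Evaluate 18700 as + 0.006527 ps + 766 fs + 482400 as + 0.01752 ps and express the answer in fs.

In fs:
  18700 as = 18700e-3 fs = 18.7
  0.006527 ps = 0.006527e3 fs = 6.527
  766 fs → 766
  482400 as = 482400e-3 fs = 482.4
  0.01752 ps = 0.01752e3 fs = 17.52
Sum: 18.7 + 6.527 + 766 + 482.4 + 17.52 = 1291.147

1291.147 fs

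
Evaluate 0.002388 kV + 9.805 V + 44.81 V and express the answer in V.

In V:
  0.002388 kV = 0.002388 × 10³ V = 2.388
  9.805 V → 9.805
  44.81 V → 44.81
Sum: 2.388 + 9.805 + 44.81 = 57.003

57.003 V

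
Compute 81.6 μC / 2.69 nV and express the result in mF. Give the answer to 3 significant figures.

(81.6e-6) / (2.69e-9) = 30.335e3 F

30300000 mF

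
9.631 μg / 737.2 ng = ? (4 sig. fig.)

13.06

(9.631 × 10^-6) / (737.2 × 10^-9) = 0.013064 × 10^3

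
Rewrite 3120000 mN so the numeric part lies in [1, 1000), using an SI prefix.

= 3.12e3 N; 1e3 is kilo.

3.12 kN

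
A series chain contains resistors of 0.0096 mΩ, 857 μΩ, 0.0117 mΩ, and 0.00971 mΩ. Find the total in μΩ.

In μΩ:
  0.0096 mΩ = 0.0096 × 10³ μΩ = 9.6
  857 μΩ → 857
  0.0117 mΩ = 0.0117 × 10³ μΩ = 11.7
  0.00971 mΩ = 0.00971 × 10³ μΩ = 9.71
Sum: 9.6 + 857 + 11.7 + 9.71 = 888.01

888.01 μΩ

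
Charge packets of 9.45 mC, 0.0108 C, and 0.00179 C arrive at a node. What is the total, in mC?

22.04 mC

In mC:
  9.45 mC → 9.45
  0.0108 C = 0.0108 × 10^3 mC = 10.8
  0.00179 C = 0.00179 × 10^3 mC = 1.79
Sum: 9.45 + 10.8 + 1.79 = 22.04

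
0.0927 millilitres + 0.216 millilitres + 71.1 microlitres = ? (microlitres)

In microlitres:
  0.0927 millilitres = 0.0927 × 10³ microlitres = 92.7
  0.216 millilitres = 0.216 × 10³ microlitres = 216
  71.1 microlitres → 71.1
Sum: 92.7 + 216 + 71.1 = 379.8

379.8 microlitres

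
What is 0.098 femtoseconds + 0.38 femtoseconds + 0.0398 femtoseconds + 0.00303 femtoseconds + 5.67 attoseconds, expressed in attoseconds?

In attoseconds:
  0.098 femtoseconds = 0.098 × 10³ attoseconds = 98
  0.38 femtoseconds = 0.38 × 10³ attoseconds = 380
  0.0398 femtoseconds = 0.0398 × 10³ attoseconds = 39.8
  0.00303 femtoseconds = 0.00303 × 10³ attoseconds = 3.03
  5.67 attoseconds → 5.67
Sum: 98 + 380 + 39.8 + 3.03 + 5.67 = 526.5

526.5 attoseconds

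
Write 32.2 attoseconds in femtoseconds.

0.0322 femtoseconds

atto = 1e-18, femto = 1e-15; factor is 1e-3.
32.2 × 1e-3 = 0.0322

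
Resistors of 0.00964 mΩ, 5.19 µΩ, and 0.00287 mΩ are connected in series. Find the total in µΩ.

17.7 µΩ

In µΩ:
  0.00964 mΩ = 0.00964e3 µΩ = 9.64
  5.19 µΩ → 5.19
  0.00287 mΩ = 0.00287e3 µΩ = 2.87
Sum: 9.64 + 5.19 + 2.87 = 17.7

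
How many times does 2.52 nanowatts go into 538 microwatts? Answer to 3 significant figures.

(538 × 10^-6) / (2.52 × 10^-9) = 213.5 × 10^3

213000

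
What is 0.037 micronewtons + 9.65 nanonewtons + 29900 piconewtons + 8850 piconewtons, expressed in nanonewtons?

In nanonewtons:
  0.037 micronewtons = 0.037 × 10^3 nanonewtons = 37
  9.65 nanonewtons → 9.65
  29900 piconewtons = 29900 × 10^-3 nanonewtons = 29.9
  8850 piconewtons = 8850 × 10^-3 nanonewtons = 8.85
Sum: 37 + 9.65 + 29.9 + 8.85 = 85.4

85.4 nanonewtons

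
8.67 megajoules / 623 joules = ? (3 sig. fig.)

(8.67 × 10⁶) / (623) = 0.01392 × 10⁶

13900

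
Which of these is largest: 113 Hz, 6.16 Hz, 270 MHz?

270 MHz

113 Hz = 113 Hz
6.16 Hz = 6.16 Hz
270 MHz = 270000000 Hz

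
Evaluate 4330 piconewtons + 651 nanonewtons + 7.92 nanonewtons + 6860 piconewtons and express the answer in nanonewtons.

In nanonewtons:
  4330 piconewtons = 4330 × 10^-3 nanonewtons = 4.33
  651 nanonewtons → 651
  7.92 nanonewtons → 7.92
  6860 piconewtons = 6860 × 10^-3 nanonewtons = 6.86
Sum: 4.33 + 651 + 7.92 + 6.86 = 670.11

670.11 nanonewtons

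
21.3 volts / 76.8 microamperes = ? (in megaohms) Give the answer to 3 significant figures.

(21.3) / (76.8 × 10⁻⁶) = 0.27734 × 10⁶ Ω

0.277 megaohms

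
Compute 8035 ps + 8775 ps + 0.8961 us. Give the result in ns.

In ns:
  8035 ps = 8035 × 10^-3 ns = 8.035
  8775 ps = 8775 × 10^-3 ns = 8.775
  0.8961 us = 0.8961 × 10^3 ns = 896.1
Sum: 8.035 + 8.775 + 896.1 = 912.91

912.91 ns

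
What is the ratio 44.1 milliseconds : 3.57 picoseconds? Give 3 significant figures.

12400000000

(44.1 × 10^-3) / (3.57 × 10^-12) = 12.35 × 10^9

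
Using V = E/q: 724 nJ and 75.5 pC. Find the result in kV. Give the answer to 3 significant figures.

(724e-9) / (75.5e-12) = 9.5894e3 V

9.59 kV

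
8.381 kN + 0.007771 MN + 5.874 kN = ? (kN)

22.026 kN

In kN:
  8.381 kN → 8.381
  0.007771 MN = 0.007771e3 kN = 7.771
  5.874 kN → 5.874
Sum: 8.381 + 7.771 + 5.874 = 22.026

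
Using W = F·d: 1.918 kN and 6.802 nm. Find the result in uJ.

13.046236 uJ

1.918e3 × 6.802e-9 = 13.046236e-6 J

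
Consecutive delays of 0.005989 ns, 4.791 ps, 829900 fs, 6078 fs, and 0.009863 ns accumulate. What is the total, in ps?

856.621 ps

In ps:
  0.005989 ns = 0.005989e3 ps = 5.989
  4.791 ps → 4.791
  829900 fs = 829900e-3 ps = 829.9
  6078 fs = 6078e-3 ps = 6.078
  0.009863 ns = 0.009863e3 ps = 9.863
Sum: 5.989 + 4.791 + 829.9 + 6.078 + 9.863 = 856.621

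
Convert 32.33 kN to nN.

32330000000000 nN

kilo = 10^3, nano = 10^-9; factor is 10^12.
32.33 × 10^12 = 32330000000000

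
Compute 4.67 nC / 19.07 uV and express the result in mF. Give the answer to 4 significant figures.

0.2449 mF

(4.67 × 10^-9) / (19.07 × 10^-6) = 0.244887 × 10^-3 F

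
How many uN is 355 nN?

0.355 uN

nano = 1e-9, micro = 1e-6; factor is 1e-3.
355 × 1e-3 = 0.355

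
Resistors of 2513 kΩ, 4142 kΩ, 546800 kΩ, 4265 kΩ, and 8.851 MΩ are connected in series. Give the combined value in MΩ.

In MΩ:
  2513 kΩ = 2513 × 10⁻³ MΩ = 2.513
  4142 kΩ = 4142 × 10⁻³ MΩ = 4.142
  546800 kΩ = 546800 × 10⁻³ MΩ = 546.8
  4265 kΩ = 4265 × 10⁻³ MΩ = 4.265
  8.851 MΩ → 8.851
Sum: 2.513 + 4.142 + 546.8 + 4.265 + 8.851 = 566.571

566.571 MΩ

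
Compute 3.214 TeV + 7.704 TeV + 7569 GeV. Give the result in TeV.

18.487 TeV

In TeV:
  3.214 TeV → 3.214
  7.704 TeV → 7.704
  7569 GeV = 7569e-3 TeV = 7.569
Sum: 3.214 + 7.704 + 7.569 = 18.487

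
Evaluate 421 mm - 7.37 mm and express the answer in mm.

In mm:
  421 mm → 421
  7.37 mm → 7.37
Difference: 421 - 7.37 = 413.63

413.63 mm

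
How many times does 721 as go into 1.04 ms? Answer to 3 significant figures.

(1.04 × 10^-3) / (721 × 10^-18) = 0.001442 × 10^15

1440000000000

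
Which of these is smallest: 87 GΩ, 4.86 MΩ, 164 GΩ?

87 GΩ = 87000000000 Ω
4.86 MΩ = 4860000 Ω
164 GΩ = 164000000000 Ω

4.86 MΩ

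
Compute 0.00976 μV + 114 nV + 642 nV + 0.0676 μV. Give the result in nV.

In nV:
  0.00976 μV = 0.00976e3 nV = 9.76
  114 nV → 114
  642 nV → 642
  0.0676 μV = 0.0676e3 nV = 67.6
Sum: 9.76 + 114 + 642 + 67.6 = 833.36

833.36 nV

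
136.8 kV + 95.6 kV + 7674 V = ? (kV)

In kV:
  136.8 kV → 136.8
  95.6 kV → 95.6
  7674 V = 7674e-3 kV = 7.674
Sum: 136.8 + 95.6 + 7.674 = 240.074

240.074 kV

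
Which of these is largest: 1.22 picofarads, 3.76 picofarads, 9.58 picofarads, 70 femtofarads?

1.22 picofarads = 0.00000000000122 farads
3.76 picofarads = 0.00000000000376 farads
9.58 picofarads = 0.00000000000958 farads
70 femtofarads = 0.00000000000007 farads

9.58 picofarads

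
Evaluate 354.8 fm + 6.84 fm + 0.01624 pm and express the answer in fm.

In fm:
  354.8 fm → 354.8
  6.84 fm → 6.84
  0.01624 pm = 0.01624 × 10^3 fm = 16.24
Sum: 354.8 + 6.84 + 16.24 = 377.88

377.88 fm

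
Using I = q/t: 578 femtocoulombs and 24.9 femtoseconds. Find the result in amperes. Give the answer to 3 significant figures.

23.2 amperes

(578 × 10⁻¹⁵) / (24.9 × 10⁻¹⁵) = 23.213 A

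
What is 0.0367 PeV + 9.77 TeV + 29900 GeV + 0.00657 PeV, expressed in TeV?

82.94 TeV

In TeV:
  0.0367 PeV = 0.0367 × 10³ TeV = 36.7
  9.77 TeV → 9.77
  29900 GeV = 29900 × 10⁻³ TeV = 29.9
  0.00657 PeV = 0.00657 × 10³ TeV = 6.57
Sum: 36.7 + 9.77 + 29.9 + 6.57 = 82.94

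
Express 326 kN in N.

326000 N

kilo = 10^3, (no prefix) = 10^0; factor is 10^3.
326 × 10^3 = 326000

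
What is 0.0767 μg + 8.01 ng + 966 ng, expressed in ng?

In ng:
  0.0767 μg = 0.0767e3 ng = 76.7
  8.01 ng → 8.01
  966 ng → 966
Sum: 76.7 + 8.01 + 966 = 1050.71

1050.71 ng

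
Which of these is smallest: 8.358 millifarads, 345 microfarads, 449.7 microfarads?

8.358 millifarads = 0.008358 farads
345 microfarads = 0.000345 farads
449.7 microfarads = 0.0004497 farads

345 microfarads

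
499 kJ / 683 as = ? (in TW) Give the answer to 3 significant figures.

(499e3) / (683e-18) = 0.7306e21 W

731000000 TW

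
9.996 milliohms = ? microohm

milli = 10⁻³, micro = 10⁻⁶; factor is 10³.
9.996 × 10³ = 9996

9996 microohms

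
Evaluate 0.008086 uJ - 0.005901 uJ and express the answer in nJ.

In nJ:
  0.008086 uJ = 0.008086 × 10³ nJ = 8.086
  0.005901 uJ = 0.005901 × 10³ nJ = 5.901
Difference: 8.086 - 5.901 = 2.185

2.185 nJ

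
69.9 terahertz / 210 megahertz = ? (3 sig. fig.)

(69.9e12) / (210e6) = 0.3329e6

333000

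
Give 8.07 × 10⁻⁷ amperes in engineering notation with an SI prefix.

= 807 × 10⁻⁹ amperes; 10⁻⁹ is nano.

807 nanoamperes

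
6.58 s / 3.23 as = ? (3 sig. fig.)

2040000000000000000

(6.58) / (3.23 × 10^-18) = 2.037 × 10^18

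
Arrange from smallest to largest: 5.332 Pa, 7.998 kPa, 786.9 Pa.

5.332 Pa < 786.9 Pa < 7.998 kPa

5.332 Pa = 5.332 Pa
7.998 kPa = 7998 Pa
786.9 Pa = 786.9 Pa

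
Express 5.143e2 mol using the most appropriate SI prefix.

= 514.3 mol; mantissa already in [1, 1000).

514.3 mol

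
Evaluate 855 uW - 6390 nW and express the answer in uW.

In uW:
  855 uW → 855
  6390 nW = 6390 × 10⁻³ uW = 6.39
Difference: 855 - 6.39 = 848.61

848.61 uW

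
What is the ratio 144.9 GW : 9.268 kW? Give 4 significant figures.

15630000

(144.9 × 10^9) / (9.268 × 10^3) = 15.634 × 10^6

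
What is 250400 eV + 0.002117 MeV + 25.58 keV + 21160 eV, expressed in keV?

In keV:
  250400 eV = 250400 × 10⁻³ keV = 250.4
  0.002117 MeV = 0.002117 × 10³ keV = 2.117
  25.58 keV → 25.58
  21160 eV = 21160 × 10⁻³ keV = 21.16
Sum: 250.4 + 2.117 + 25.58 + 21.16 = 299.257

299.257 keV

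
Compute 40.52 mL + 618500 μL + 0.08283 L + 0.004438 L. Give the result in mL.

746.288 mL

In mL:
  40.52 mL → 40.52
  618500 μL = 618500 × 10⁻³ mL = 618.5
  0.08283 L = 0.08283 × 10³ mL = 82.83
  0.004438 L = 0.004438 × 10³ mL = 4.438
Sum: 40.52 + 618.5 + 82.83 + 4.438 = 746.288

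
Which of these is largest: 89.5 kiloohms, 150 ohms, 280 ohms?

89.5 kiloohms

89.5 kiloohms = 89500 ohms
150 ohms = 150 ohms
280 ohms = 280 ohms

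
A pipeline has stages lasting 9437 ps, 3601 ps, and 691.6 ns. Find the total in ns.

In ns:
  9437 ps = 9437 × 10⁻³ ns = 9.437
  3601 ps = 3601 × 10⁻³ ns = 3.601
  691.6 ns → 691.6
Sum: 9.437 + 3.601 + 691.6 = 704.638

704.638 ns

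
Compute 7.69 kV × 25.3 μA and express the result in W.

7.69e3 × 25.3e-6 = 194.557e-3 W

0.194557 W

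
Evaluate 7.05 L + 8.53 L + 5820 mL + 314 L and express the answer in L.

In L:
  7.05 L → 7.05
  8.53 L → 8.53
  5820 mL = 5820e-3 L = 5.82
  314 L → 314
Sum: 7.05 + 8.53 + 5.82 + 314 = 335.4

335.4 L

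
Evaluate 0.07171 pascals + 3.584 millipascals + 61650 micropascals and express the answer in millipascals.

136.944 millipascals

In millipascals:
  0.07171 pascals = 0.07171e3 millipascals = 71.71
  3.584 millipascals → 3.584
  61650 micropascals = 61650e-3 millipascals = 61.65
Sum: 71.71 + 3.584 + 61.65 = 136.944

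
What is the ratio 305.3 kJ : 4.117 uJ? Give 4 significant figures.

74160000000

(305.3 × 10³) / (4.117 × 10⁻⁶) = 74.156 × 10⁹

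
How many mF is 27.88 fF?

0.00000000002788 mF

femto = 10^-15, milli = 10^-3; factor is 10^-12.
27.88 × 10^-12 = 0.00000000002788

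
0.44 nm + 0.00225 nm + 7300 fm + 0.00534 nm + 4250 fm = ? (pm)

459.14 pm

In pm:
  0.44 nm = 0.44 × 10^3 pm = 440
  0.00225 nm = 0.00225 × 10^3 pm = 2.25
  7300 fm = 7300 × 10^-3 pm = 7.3
  0.00534 nm = 0.00534 × 10^3 pm = 5.34
  4250 fm = 4250 × 10^-3 pm = 4.25
Sum: 440 + 2.25 + 7.3 + 5.34 + 4.25 = 459.14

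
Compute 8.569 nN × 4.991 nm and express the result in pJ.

8.569 × 10^-9 × 4.991 × 10^-9 = 42.767879 × 10^-18 J

0.000042767879 pJ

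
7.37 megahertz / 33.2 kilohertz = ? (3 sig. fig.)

(7.37 × 10^6) / (33.2 × 10^3) = 0.222 × 10^3

222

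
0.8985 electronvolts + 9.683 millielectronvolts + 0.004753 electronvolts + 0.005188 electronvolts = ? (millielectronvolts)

918.124 millielectronvolts

In millielectronvolts:
  0.8985 electronvolts = 0.8985 × 10³ millielectronvolts = 898.5
  9.683 millielectronvolts → 9.683
  0.004753 electronvolts = 0.004753 × 10³ millielectronvolts = 4.753
  0.005188 electronvolts = 0.005188 × 10³ millielectronvolts = 5.188
Sum: 898.5 + 9.683 + 4.753 + 5.188 = 918.124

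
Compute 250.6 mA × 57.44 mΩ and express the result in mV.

250.6 × 10^-3 × 57.44 × 10^-3 = 14394.464 × 10^-6 V

14.394464 mV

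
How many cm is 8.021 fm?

femto = 10⁻¹⁵, centi = 10⁻²; factor is 10⁻¹³.
8.021 × 10⁻¹³ = 0.0000000000008021

0.0000000000008021 cm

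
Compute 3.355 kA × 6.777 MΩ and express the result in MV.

22736.835 MV

3.355e3 × 6.777e6 = 22.736835e9 V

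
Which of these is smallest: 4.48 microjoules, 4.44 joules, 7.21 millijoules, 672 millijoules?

4.48 microjoules = 0.00000448 joules
4.44 joules = 4.44 joules
7.21 millijoules = 0.00721 joules
672 millijoules = 0.672 joules

4.48 microjoules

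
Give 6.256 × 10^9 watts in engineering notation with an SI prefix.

= 6.256 × 10^9 watts; 10^9 is giga.

6.256 gigawatts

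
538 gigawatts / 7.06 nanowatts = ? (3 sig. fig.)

(538 × 10^9) / (7.06 × 10^-9) = 76.2 × 10^18

76200000000000000000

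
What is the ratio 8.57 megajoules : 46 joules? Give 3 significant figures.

186000

(8.57e6) / (46) = 0.1863e6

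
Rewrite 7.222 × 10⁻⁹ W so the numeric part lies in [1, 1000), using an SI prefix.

= 7.222 × 10⁻⁹ W; 10⁻⁹ is nano.

7.222 nW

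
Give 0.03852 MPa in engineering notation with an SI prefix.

38.52 kPa

= 38.52 × 10^3 Pa; 10^3 is kilo.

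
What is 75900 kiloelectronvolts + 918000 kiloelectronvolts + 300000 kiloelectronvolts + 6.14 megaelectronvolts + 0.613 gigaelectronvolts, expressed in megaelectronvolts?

1913.04 megaelectronvolts

In megaelectronvolts:
  75900 kiloelectronvolts = 75900 × 10^-3 megaelectronvolts = 75.9
  918000 kiloelectronvolts = 918000 × 10^-3 megaelectronvolts = 918
  300000 kiloelectronvolts = 300000 × 10^-3 megaelectronvolts = 300
  6.14 megaelectronvolts → 6.14
  0.613 gigaelectronvolts = 0.613 × 10^3 megaelectronvolts = 613
Sum: 75.9 + 918 + 300 + 6.14 + 613 = 1913.04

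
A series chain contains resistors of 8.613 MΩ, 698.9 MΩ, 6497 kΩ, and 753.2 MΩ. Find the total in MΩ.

In MΩ:
  8.613 MΩ → 8.613
  698.9 MΩ → 698.9
  6497 kΩ = 6497e-3 MΩ = 6.497
  753.2 MΩ → 753.2
Sum: 8.613 + 698.9 + 6.497 + 753.2 = 1467.21

1467.21 MΩ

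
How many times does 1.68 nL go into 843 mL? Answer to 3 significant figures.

502000000

(843 × 10⁻³) / (1.68 × 10⁻⁹) = 501.8 × 10⁶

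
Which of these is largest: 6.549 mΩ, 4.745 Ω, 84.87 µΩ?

4.745 Ω

6.549 mΩ = 0.006549 Ω
4.745 Ω = 4.745 Ω
84.87 µΩ = 0.00008487 Ω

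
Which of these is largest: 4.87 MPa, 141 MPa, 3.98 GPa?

3.98 GPa

4.87 MPa = 4870000 Pa
141 MPa = 141000000 Pa
3.98 GPa = 3980000000 Pa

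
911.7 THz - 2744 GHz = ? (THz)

908.956 THz

In THz:
  911.7 THz → 911.7
  2744 GHz = 2744 × 10⁻³ THz = 2.744
Difference: 911.7 - 2.744 = 908.956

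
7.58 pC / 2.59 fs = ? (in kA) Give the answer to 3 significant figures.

(7.58 × 10^-12) / (2.59 × 10^-15) = 2.9266 × 10^3 A

2.93 kA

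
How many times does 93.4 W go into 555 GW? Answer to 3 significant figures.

5940000000

(555 × 10⁹) / (93.4) = 5.942 × 10⁹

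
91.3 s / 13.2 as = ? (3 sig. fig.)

6920000000000000000

(91.3) / (13.2e-18) = 6.917e18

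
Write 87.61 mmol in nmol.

milli = 10⁻³, nano = 10⁻⁹; factor is 10⁶.
87.61 × 10⁶ = 87610000

87610000 nmol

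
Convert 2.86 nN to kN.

0.00000000000286 kN

nano = 10⁻⁹, kilo = 10³; factor is 10⁻¹².
2.86 × 10⁻¹² = 0.00000000000286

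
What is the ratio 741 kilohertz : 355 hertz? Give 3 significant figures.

2090

(741e3) / (355) = 2.087e3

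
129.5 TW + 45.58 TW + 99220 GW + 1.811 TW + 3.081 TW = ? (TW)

279.192 TW

In TW:
  129.5 TW → 129.5
  45.58 TW → 45.58
  99220 GW = 99220e-3 TW = 99.22
  1.811 TW → 1.811
  3.081 TW → 3.081
Sum: 129.5 + 45.58 + 99.22 + 1.811 + 3.081 = 279.192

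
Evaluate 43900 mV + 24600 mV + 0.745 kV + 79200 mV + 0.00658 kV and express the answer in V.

899.28 V

In V:
  43900 mV = 43900e-3 V = 43.9
  24600 mV = 24600e-3 V = 24.6
  0.745 kV = 0.745e3 V = 745
  79200 mV = 79200e-3 V = 79.2
  0.00658 kV = 0.00658e3 V = 6.58
Sum: 43.9 + 24.6 + 745 + 79.2 + 6.58 = 899.28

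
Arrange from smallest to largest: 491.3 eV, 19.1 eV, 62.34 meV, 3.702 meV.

3.702 meV < 62.34 meV < 19.1 eV < 491.3 eV

491.3 eV = 491.3 eV
19.1 eV = 19.1 eV
62.34 meV = 0.06234 eV
3.702 meV = 0.003702 eV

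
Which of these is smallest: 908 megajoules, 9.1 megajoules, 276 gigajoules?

908 megajoules = 908000000 joules
9.1 megajoules = 9100000 joules
276 gigajoules = 276000000000 joules

9.1 megajoules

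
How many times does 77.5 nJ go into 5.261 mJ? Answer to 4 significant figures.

67880

(5.261 × 10^-3) / (77.5 × 10^-9) = 0.067884 × 10^6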